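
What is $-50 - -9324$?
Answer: $9274$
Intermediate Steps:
$-50 - -9324 = -50 + 9324 = 9274$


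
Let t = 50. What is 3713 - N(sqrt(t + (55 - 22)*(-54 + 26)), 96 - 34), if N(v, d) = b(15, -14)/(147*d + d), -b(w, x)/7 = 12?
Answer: 8517643/2294 ≈ 3713.0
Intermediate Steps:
b(w, x) = -84 (b(w, x) = -7*12 = -84)
N(v, d) = -21/(37*d) (N(v, d) = -84/(147*d + d) = -84*1/(148*d) = -21/(37*d))
3713 - N(sqrt(t + (55 - 22)*(-54 + 26)), 96 - 34) = 3713 - (-21)/(37*(96 - 34)) = 3713 - (-21)/(37*62) = 3713 - 1*(-21/2294) = 3713 + 21/2294 = 8517643/2294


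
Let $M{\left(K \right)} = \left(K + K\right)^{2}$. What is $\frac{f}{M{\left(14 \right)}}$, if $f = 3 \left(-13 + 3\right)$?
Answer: $- \frac{15}{392} \approx -0.038265$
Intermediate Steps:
$M{\left(K \right)} = 4 K^{2}$ ($M{\left(K \right)} = \left(2 K\right)^{2} = 4 K^{2}$)
$f = -30$ ($f = 3 \left(-10\right) = -30$)
$\frac{f}{M{\left(14 \right)}} = - \frac{30}{4 \cdot 14^{2}} = - \frac{30}{4 \cdot 196} = - \frac{30}{784} = \left(-30\right) \frac{1}{784} = - \frac{15}{392}$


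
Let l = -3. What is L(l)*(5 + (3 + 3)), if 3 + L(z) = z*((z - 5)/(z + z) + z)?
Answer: 22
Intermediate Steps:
L(z) = -3 + z*(z + (-5 + z)/(2*z)) (L(z) = -3 + z*((z - 5)/(z + z) + z) = -3 + z*((-5 + z)/((2*z)) + z) = -3 + z*((-5 + z)*(1/(2*z)) + z) = -3 + z*((-5 + z)/(2*z) + z) = -3 + z*(z + (-5 + z)/(2*z)))
L(l)*(5 + (3 + 3)) = (-11/2 + (-3)² + (½)*(-3))*(5 + (3 + 3)) = (-11/2 + 9 - 3/2)*(5 + 6) = 2*11 = 22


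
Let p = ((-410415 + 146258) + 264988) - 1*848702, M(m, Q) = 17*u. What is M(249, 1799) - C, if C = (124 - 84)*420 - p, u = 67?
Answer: -863532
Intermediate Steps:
M(m, Q) = 1139 (M(m, Q) = 17*67 = 1139)
p = -847871 (p = (-264157 + 264988) - 848702 = 831 - 848702 = -847871)
C = 864671 (C = (124 - 84)*420 - 1*(-847871) = 40*420 + 847871 = 16800 + 847871 = 864671)
M(249, 1799) - C = 1139 - 1*864671 = 1139 - 864671 = -863532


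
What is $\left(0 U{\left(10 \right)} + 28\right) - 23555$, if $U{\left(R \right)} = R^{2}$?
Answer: $-23527$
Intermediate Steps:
$\left(0 U{\left(10 \right)} + 28\right) - 23555 = \left(0 \cdot 10^{2} + 28\right) - 23555 = \left(0 \cdot 100 + 28\right) - 23555 = \left(0 + 28\right) - 23555 = 28 - 23555 = -23527$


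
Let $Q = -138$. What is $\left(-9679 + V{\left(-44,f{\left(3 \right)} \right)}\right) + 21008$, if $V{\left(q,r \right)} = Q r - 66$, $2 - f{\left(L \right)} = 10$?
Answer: $12367$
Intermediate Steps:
$f{\left(L \right)} = -8$ ($f{\left(L \right)} = 2 - 10 = -8$)
$V{\left(q,r \right)} = -66 - 138 r$ ($V{\left(q,r \right)} = - 138 r - 66 = -66 - 138 r$)
$\left(-9679 + V{\left(-44,f{\left(3 \right)} \right)}\right) + 21008 = \left(-9679 - -1038\right) + 21008 = \left(-9679 + \left(-66 + 1104\right)\right) + 21008 = \left(-9679 + 1038\right) + 21008 = -8641 + 21008 = 12367$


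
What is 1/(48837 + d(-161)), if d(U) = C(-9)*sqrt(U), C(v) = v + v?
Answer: 16279/795034911 + 2*I*sqrt(161)/265011637 ≈ 2.0476e-5 + 9.5759e-8*I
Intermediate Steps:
C(v) = 2*v
d(U) = -18*sqrt(U) (d(U) = (2*(-9))*sqrt(U) = -18*sqrt(U))
1/(48837 + d(-161)) = 1/(48837 - 18*I*sqrt(161))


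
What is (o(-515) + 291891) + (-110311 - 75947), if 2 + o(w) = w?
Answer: 105116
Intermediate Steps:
o(w) = -2 + w
(o(-515) + 291891) + (-110311 - 75947) = ((-2 - 515) + 291891) + (-110311 - 75947) = (-517 + 291891) - 186258 = 291374 - 186258 = 105116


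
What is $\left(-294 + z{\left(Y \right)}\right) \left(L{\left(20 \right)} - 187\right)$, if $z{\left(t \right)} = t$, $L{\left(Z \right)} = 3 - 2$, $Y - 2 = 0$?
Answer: $54312$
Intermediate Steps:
$Y = 2$ ($Y = 2 + 0 = 2$)
$L{\left(Z \right)} = 1$ ($L{\left(Z \right)} = 3 - 2 = 1$)
$\left(-294 + z{\left(Y \right)}\right) \left(L{\left(20 \right)} - 187\right) = \left(-294 + 2\right) \left(1 - 187\right) = - 292 \left(1 - 187\right) = \left(-292\right) \left(-186\right) = 54312$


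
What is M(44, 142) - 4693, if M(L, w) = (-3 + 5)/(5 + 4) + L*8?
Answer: -39067/9 ≈ -4340.8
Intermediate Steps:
M(L, w) = 2/9 + 8*L
M(44, 142) - 4693 = (2/9 + 8*44) - 4693 = (2/9 + 352) - 4693 = 3170/9 - 4693 = -39067/9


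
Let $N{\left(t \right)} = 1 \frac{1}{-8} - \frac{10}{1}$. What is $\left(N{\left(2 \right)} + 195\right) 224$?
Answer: $41412$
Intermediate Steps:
$N{\left(t \right)} = - \frac{81}{8}$ ($N{\left(t \right)} = 1 \left(- \frac{1}{8}\right) - 10 = - \frac{1}{8} - 10 = - \frac{81}{8}$)
$\left(N{\left(2 \right)} + 195\right) 224 = \left(- \frac{81}{8} + 195\right) 224 = \frac{1479}{8} \cdot 224 = 41412$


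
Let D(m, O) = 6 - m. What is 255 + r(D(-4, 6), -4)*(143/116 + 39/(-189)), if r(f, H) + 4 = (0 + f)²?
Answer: 215303/609 ≈ 353.54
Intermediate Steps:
r(f, H) = -4 + f² (r(f, H) = -4 + (0 + f)² = -4 + f²)
255 + r(D(-4, 6), -4)*(143/116 + 39/(-189)) = 255 + (-4 + (6 - 1*(-4))²)*(143/116 + 39/(-189)) = 255 + (-4 + (6 + 4)²)*(143*(1/116) + 39*(-1/189)) = 255 + (-4 + 10²)*(143/116 - 13/63) = 255 + (-4 + 100)*(7501/7308) = 255 + 96*(7501/7308) = 255 + 60008/609 = 215303/609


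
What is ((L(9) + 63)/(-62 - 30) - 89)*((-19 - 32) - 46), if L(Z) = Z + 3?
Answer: 801511/92 ≈ 8712.1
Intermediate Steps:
L(Z) = 3 + Z
((L(9) + 63)/(-62 - 30) - 89)*((-19 - 32) - 46) = (((3 + 9) + 63)/(-62 - 30) - 89)*((-19 - 32) - 46) = ((12 + 63)/(-92) - 89)*(-51 - 46) = (75*(-1/92) - 89)*(-97) = (-75/92 - 89)*(-97) = -8263/92*(-97) = 801511/92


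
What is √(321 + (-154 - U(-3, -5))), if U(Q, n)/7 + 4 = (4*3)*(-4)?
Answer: 3*√59 ≈ 23.043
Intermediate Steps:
U(Q, n) = -364 (U(Q, n) = -28 + 7*((4*3)*(-4)) = -28 + 7*(12*(-4)) = -28 + 7*(-48) = -28 - 336 = -364)
√(321 + (-154 - U(-3, -5))) = √(321 + (-154 - 1*(-364))) = √(321 + (-154 + 364)) = √(321 + 210) = √531 = 3*√59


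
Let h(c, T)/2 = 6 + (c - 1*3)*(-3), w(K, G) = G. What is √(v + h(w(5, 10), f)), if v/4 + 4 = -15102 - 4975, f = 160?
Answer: I*√80354 ≈ 283.47*I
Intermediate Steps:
h(c, T) = 30 - 6*c (h(c, T) = 2*(6 + (c - 1*3)*(-3)) = 2*(6 + (c - 3)*(-3)) = 2*(6 + (-3 + c)*(-3)) = 2*(6 + (9 - 3*c)) = 2*(15 - 3*c) = 30 - 6*c)
v = -80324 (v = -16 + 4*(-15102 - 4975) = -16 + 4*(-20077) = -16 - 80308 = -80324)
√(v + h(w(5, 10), f)) = √(-80324 + (30 - 6*10)) = √(-80324 + (30 - 60)) = √(-80324 - 30) = √(-80354) = I*√80354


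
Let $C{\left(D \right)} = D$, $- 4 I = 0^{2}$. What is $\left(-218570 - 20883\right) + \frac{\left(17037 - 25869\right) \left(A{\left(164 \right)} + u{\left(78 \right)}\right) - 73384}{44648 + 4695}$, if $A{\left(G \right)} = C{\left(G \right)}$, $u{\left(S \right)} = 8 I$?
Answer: $- \frac{11816851211}{49343} \approx -2.3948 \cdot 10^{5}$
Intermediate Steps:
$I = 0$ ($I = - \frac{0^{2}}{4} = \left(- \frac{1}{4}\right) 0 = 0$)
$u{\left(S \right)} = 0$ ($u{\left(S \right)} = 8 \cdot 0 = 0$)
$A{\left(G \right)} = G$
$\left(-218570 - 20883\right) + \frac{\left(17037 - 25869\right) \left(A{\left(164 \right)} + u{\left(78 \right)}\right) - 73384}{44648 + 4695} = \left(-218570 - 20883\right) + \frac{\left(17037 - 25869\right) \left(164 + 0\right) - 73384}{44648 + 4695} = -239453 + \frac{\left(-8832\right) 164 - 73384}{49343} = -239453 + \left(-1448448 - 73384\right) \frac{1}{49343} = -239453 - \frac{1521832}{49343} = - \frac{11816851211}{49343}$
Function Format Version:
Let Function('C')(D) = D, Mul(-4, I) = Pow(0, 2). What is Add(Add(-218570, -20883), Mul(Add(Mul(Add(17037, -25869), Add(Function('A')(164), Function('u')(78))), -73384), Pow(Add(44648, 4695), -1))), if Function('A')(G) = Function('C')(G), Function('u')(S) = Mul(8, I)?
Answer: Rational(-11816851211, 49343) ≈ -2.3948e+5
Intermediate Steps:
I = 0 (I = Mul(Rational(-1, 4), Pow(0, 2)) = Mul(Rational(-1, 4), 0) = 0)
Function('u')(S) = 0 (Function('u')(S) = Mul(8, 0) = 0)
Function('A')(G) = G
Add(Add(-218570, -20883), Mul(Add(Mul(Add(17037, -25869), Add(Function('A')(164), Function('u')(78))), -73384), Pow(Add(44648, 4695), -1))) = Add(Add(-218570, -20883), Mul(Add(Mul(Add(17037, -25869), Add(164, 0)), -73384), Pow(Add(44648, 4695), -1))) = Add(-239453, Mul(Add(Mul(-8832, 164), -73384), Pow(49343, -1))) = Add(-239453, Mul(Add(-1448448, -73384), Rational(1, 49343))) = Add(-239453, Mul(-1521832, Rational(1, 49343))) = Add(-239453, Rational(-1521832, 49343)) = Rational(-11816851211, 49343)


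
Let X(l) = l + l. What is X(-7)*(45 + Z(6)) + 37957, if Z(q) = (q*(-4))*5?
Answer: 39007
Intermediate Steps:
X(l) = 2*l
Z(q) = -20*q (Z(q) = -4*q*5 = -20*q)
X(-7)*(45 + Z(6)) + 37957 = (2*(-7))*(45 - 20*6) + 37957 = -14*(45 - 120) + 37957 = -14*(-75) + 37957 = 1050 + 37957 = 39007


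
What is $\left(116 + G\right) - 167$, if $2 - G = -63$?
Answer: $14$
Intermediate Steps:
$G = 65$ ($G = 2 - -63 = 2 + 63 = 65$)
$\left(116 + G\right) - 167 = \left(116 + 65\right) - 167 = 181 - 167 = 14$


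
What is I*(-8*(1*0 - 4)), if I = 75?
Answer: 2400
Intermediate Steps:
I*(-8*(1*0 - 4)) = 75*(-8*(1*0 - 4)) = 75*(-8*(0 - 4)) = 75*(-8*(-4)) = 75*32 = 2400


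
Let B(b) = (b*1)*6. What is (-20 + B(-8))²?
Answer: 4624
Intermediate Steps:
B(b) = 6*b (B(b) = b*6 = 6*b)
(-20 + B(-8))² = (-20 + 6*(-8))² = (-20 - 48)² = (-68)² = 4624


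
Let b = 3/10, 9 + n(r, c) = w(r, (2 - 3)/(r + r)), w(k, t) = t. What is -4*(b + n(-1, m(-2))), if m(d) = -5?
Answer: 164/5 ≈ 32.800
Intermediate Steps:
n(r, c) = -9 - 1/(2*r) (n(r, c) = -9 + (2 - 3)/(r + r) = -9 - 1/(2*r))
b = 3/10 (b = 3*(⅒) = 3/10 ≈ 0.30000)
-4*(b + n(-1, m(-2))) = -4*(3/10 + (-9 - ½/(-1))) = -4*(3/10 + (-9 - ½*(-1))) = -4*(3/10 + (-9 + ½)) = -4*(3/10 - 17/2) = -4*(-41/5) = 164/5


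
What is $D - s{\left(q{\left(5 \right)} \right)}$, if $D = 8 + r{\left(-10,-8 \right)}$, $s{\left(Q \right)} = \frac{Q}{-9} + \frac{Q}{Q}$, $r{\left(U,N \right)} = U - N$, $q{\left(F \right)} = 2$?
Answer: $\frac{47}{9} \approx 5.2222$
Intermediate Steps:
$s{\left(Q \right)} = 1 - \frac{Q}{9}$ ($s{\left(Q \right)} = Q \left(- \frac{1}{9}\right) + 1 = - \frac{Q}{9} + 1 = 1 - \frac{Q}{9}$)
$D = 6$ ($D = 8 - 2 = 6$)
$D - s{\left(q{\left(5 \right)} \right)} = 6 - \left(1 - \frac{2}{9}\right) = 6 - \frac{7}{9} = \frac{47}{9}$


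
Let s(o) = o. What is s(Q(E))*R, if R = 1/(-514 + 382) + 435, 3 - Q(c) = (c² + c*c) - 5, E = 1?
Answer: 57419/22 ≈ 2610.0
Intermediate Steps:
Q(c) = 8 - 2*c² (Q(c) = 3 - ((c² + c*c) - 5) = 3 - ((c² + c²) - 5) = 3 - (2*c² - 5) = 3 - (-5 + 2*c²) = 3 + (5 - 2*c²) = 8 - 2*c²)
R = 57419/132 (R = 1/(-132) + 435 = -1/132 + 435 = 57419/132 ≈ 434.99)
s(Q(E))*R = (8 - 2*1²)*(57419/132) = (8 - 2*1)*(57419/132) = (8 - 2)*(57419/132) = 6*(57419/132) = 57419/22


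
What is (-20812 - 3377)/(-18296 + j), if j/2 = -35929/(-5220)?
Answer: 63133290/47716631 ≈ 1.3231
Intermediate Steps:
j = 35929/2610 (j = 2*(-35929/(-5220)) = 2*(-35929*(-1/5220)) = 2*(35929/5220) = 35929/2610 ≈ 13.766)
(-20812 - 3377)/(-18296 + j) = (-20812 - 3377)/(-18296 + 35929/2610) = -24189/(-47716631/2610) = -24189*(-2610/47716631) = 63133290/47716631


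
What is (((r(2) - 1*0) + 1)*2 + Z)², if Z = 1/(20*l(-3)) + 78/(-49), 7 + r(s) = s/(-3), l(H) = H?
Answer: 214417449/960400 ≈ 223.26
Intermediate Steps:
r(s) = -7 - s/3 (r(s) = -7 + s/(-3) = -7 + s*(-⅓) = -7 - s/3)
Z = -4729/2940 (Z = 1/(20*(-3)) + 78/(-49) = (1/20)*(-⅓) + 78*(-1/49) = -1/60 - 78/49 = -4729/2940 ≈ -1.6085)
(((r(2) - 1*0) + 1)*2 + Z)² = ((((-7 - ⅓*2) - 1*0) + 1)*2 - 4729/2940)² = ((((-7 - ⅔) + 0) + 1)*2 - 4729/2940)² = (((-23/3 + 0) + 1)*2 - 4729/2940)² = ((-23/3 + 1)*2 - 4729/2940)² = (-20/3*2 - 4729/2940)² = (-40/3 - 4729/2940)² = (-14643/980)² = 214417449/960400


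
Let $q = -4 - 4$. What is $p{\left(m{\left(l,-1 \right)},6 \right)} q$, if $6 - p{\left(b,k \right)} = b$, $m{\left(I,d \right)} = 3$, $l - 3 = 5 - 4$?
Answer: $-24$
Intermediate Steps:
$l = 4$ ($l = 3 + \left(5 - 4\right) = 3 + 1 = 4$)
$p{\left(b,k \right)} = 6 - b$
$q = -8$ ($q = -4 - 4 = -8$)
$p{\left(m{\left(l,-1 \right)},6 \right)} q = \left(6 - 3\right) \left(-8\right) = 3 \left(-8\right) = -24$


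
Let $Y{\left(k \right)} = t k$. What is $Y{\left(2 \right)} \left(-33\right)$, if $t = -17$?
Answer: $1122$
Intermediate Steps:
$Y{\left(k \right)} = - 17 k$
$Y{\left(2 \right)} \left(-33\right) = \left(-17\right) 2 \left(-33\right) = \left(-34\right) \left(-33\right) = 1122$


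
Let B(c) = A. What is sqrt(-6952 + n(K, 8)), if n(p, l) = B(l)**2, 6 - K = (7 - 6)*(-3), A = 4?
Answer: 34*I*sqrt(6) ≈ 83.283*I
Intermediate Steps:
B(c) = 4
K = 9 (K = 6 - (7 - 6)*(-3) = 6 - (-3) = 6 - 1*(-3) = 6 + 3 = 9)
n(p, l) = 16 (n(p, l) = 4**2 = 16)
sqrt(-6952 + n(K, 8)) = sqrt(-6952 + 16) = sqrt(-6936) = 34*I*sqrt(6)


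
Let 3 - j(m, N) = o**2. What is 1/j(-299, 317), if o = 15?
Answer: -1/222 ≈ -0.0045045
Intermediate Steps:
j(m, N) = -222 (j(m, N) = 3 - 1*15**2 = 3 - 1*225 = 3 - 225 = -222)
1/j(-299, 317) = 1/(-222) = -1/222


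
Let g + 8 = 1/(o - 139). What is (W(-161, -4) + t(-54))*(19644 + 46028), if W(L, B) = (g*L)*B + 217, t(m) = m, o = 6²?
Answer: -33788966392/103 ≈ -3.2805e+8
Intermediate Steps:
o = 36
g = -825/103 (g = -8 + 1/(36 - 139) = -8 + 1/(-103) = -8 - 1/103 = -825/103 ≈ -8.0097)
W(L, B) = 217 - 825*B*L/103 (W(L, B) = (-825*L/103)*B + 217 = -825*B*L/103 + 217 = 217 - 825*B*L/103)
(W(-161, -4) + t(-54))*(19644 + 46028) = ((217 - 825/103*(-4)*(-161)) - 54)*(19644 + 46028) = ((217 - 531300/103) - 54)*65672 = (-508949/103 - 54)*65672 = -514511/103*65672 = -33788966392/103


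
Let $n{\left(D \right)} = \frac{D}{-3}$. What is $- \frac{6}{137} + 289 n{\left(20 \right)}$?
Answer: $- \frac{791878}{411} \approx -1926.7$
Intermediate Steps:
$n{\left(D \right)} = - \frac{D}{3}$ ($n{\left(D \right)} = D \left(- \frac{1}{3}\right) = - \frac{D}{3}$)
$- \frac{6}{137} + 289 n{\left(20 \right)} = - \frac{6}{137} + 289 \left(\left(- \frac{1}{3}\right) 20\right) = \left(-6\right) \frac{1}{137} + 289 \left(- \frac{20}{3}\right) = - \frac{6}{137} - \frac{5780}{3} = - \frac{791878}{411}$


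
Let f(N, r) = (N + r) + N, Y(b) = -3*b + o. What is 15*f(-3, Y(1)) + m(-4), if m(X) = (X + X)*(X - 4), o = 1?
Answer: -56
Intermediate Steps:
Y(b) = 1 - 3*b (Y(b) = -3*b + 1 = 1 - 3*b)
m(X) = 2*X*(-4 + X) (m(X) = (2*X)*(-4 + X) = 2*X*(-4 + X))
f(N, r) = r + 2*N
15*f(-3, Y(1)) + m(-4) = 15*((1 - 3*1) + 2*(-3)) + 2*(-4)*(-4 - 4) = 15*((1 - 3) - 6) + 2*(-4)*(-8) = 15*(-2 - 6) + 64 = 15*(-8) + 64 = -120 + 64 = -56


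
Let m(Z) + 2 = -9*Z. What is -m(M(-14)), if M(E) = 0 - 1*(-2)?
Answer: 20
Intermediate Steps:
M(E) = 2 (M(E) = 0 + 2 = 2)
m(Z) = -2 - 9*Z
-m(M(-14)) = -(-2 - 9*2) = -(-2 - 18) = -1*(-20) = 20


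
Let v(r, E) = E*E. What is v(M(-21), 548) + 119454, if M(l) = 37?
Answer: 419758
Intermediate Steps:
v(r, E) = E²
v(M(-21), 548) + 119454 = 548² + 119454 = 300304 + 119454 = 419758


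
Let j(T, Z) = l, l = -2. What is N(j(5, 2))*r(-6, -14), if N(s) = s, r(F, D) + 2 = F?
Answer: 16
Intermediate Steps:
r(F, D) = -2 + F
j(T, Z) = -2
N(j(5, 2))*r(-6, -14) = -2*(-2 - 6) = -2*(-8) = 16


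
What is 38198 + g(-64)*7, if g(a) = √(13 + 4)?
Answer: 38198 + 7*√17 ≈ 38227.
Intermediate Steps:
g(a) = √17
38198 + g(-64)*7 = 38198 + √17*7 = 38198 + 7*√17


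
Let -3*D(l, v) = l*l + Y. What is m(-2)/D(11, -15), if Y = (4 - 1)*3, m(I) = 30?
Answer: -9/13 ≈ -0.69231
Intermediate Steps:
Y = 9 (Y = 3*3 = 9)
D(l, v) = -3 - l²/3 (D(l, v) = -(l*l + 9)/3 = -(l² + 9)/3 = -(9 + l²)/3 = -3 - l²/3)
m(-2)/D(11, -15) = 30/(-3 - ⅓*11²) = 30/(-3 - ⅓*121) = 30/(-3 - 121/3) = 30/(-130/3) = 30*(-3/130) = -9/13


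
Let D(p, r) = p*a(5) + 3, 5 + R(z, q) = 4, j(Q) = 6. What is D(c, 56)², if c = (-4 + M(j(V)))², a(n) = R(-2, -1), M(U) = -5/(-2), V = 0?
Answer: 9/16 ≈ 0.56250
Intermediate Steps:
R(z, q) = -1 (R(z, q) = -5 + 4 = -1)
M(U) = 5/2 (M(U) = -5*(-½) = 5/2)
a(n) = -1
c = 9/4 (c = (-4 + 5/2)² = (-3/2)² = 9/4 ≈ 2.2500)
D(p, r) = 3 - p (D(p, r) = p*(-1) + 3 = -p + 3 = 3 - p)
D(c, 56)² = (3 - 1*9/4)² = (3 - 9/4)² = (¾)² = 9/16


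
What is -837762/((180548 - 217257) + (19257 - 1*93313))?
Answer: 837762/110765 ≈ 7.5634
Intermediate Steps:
-837762/((180548 - 217257) + (19257 - 1*93313)) = -837762/(-36709 + (19257 - 93313)) = -837762/(-36709 - 74056) = -837762/(-110765) = -837762*(-1/110765) = 837762/110765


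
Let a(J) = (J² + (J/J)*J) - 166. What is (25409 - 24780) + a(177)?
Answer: 31969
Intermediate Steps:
a(J) = -166 + J + J² (a(J) = (J² + 1*J) - 166 = (J² + J) - 166 = (J + J²) - 166 = -166 + J + J²)
(25409 - 24780) + a(177) = (25409 - 24780) + (-166 + 177 + 177²) = 629 + (-166 + 177 + 31329) = 629 + 31340 = 31969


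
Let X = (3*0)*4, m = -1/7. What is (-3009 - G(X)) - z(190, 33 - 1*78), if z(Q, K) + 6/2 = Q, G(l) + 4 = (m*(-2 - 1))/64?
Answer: -1430019/448 ≈ -3192.0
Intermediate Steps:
m = -⅐ (m = -1*⅐ = -⅐ ≈ -0.14286)
X = 0 (X = 0*4 = 0)
G(l) = -1789/448 (G(l) = -4 - (-2 - 1)/7/64 = -4 - ⅐*(-3)*(1/64) = -4 + (3/7)*(1/64) = -4 + 3/448 = -1789/448)
z(Q, K) = -3 + Q
(-3009 - G(X)) - z(190, 33 - 1*78) = (-3009 - 1*(-1789/448)) - (-3 + 190) = (-3009 + 1789/448) - 1*187 = -1346243/448 - 187 = -1430019/448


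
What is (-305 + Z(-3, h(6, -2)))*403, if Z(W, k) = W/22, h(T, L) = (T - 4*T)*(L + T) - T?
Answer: -2705339/22 ≈ -1.2297e+5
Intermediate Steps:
h(T, L) = -T - 3*T*(L + T) (h(T, L) = (-3*T)*(L + T) - T = -3*T*(L + T) - T = -T - 3*T*(L + T))
Z(W, k) = W/22 (Z(W, k) = W*(1/22) = W/22)
(-305 + Z(-3, h(6, -2)))*403 = (-305 + (1/22)*(-3))*403 = (-305 - 3/22)*403 = -6713/22*403 = -2705339/22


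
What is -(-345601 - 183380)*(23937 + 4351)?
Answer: 14963814528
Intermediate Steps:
-(-345601 - 183380)*(23937 + 4351) = -(-528981)*28288 = -1*(-14963814528) = 14963814528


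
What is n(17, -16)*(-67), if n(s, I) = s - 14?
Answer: -201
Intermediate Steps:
n(s, I) = -14 + s
n(17, -16)*(-67) = (-14 + 17)*(-67) = 3*(-67) = -201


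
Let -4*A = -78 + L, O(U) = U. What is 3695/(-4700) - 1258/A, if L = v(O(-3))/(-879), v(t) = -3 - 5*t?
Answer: -701402751/10743260 ≈ -65.288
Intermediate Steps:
L = -4/293 (L = (-3 - 5*(-3))/(-879) = (-3 + 15)*(-1/879) = 12*(-1/879) = -4/293 ≈ -0.013652)
A = 11429/586 (A = -(-78 - 4/293)/4 = -1/4*(-22858/293) = 11429/586 ≈ 19.503)
3695/(-4700) - 1258/A = 3695/(-4700) - 1258/11429/586 = 3695*(-1/4700) - 1258*586/11429 = -739/940 - 737188/11429 = -701402751/10743260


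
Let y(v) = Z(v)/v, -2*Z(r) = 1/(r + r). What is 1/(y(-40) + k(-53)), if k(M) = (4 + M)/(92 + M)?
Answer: -249600/313639 ≈ -0.79582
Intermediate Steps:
k(M) = (4 + M)/(92 + M)
Z(r) = -1/(4*r) (Z(r) = -1/(2*(r + r)) = -1/(2*r)/2 = -1/(4*r))
y(v) = -1/(4*v²) (y(v) = (-1/(4*v))/v = -1/(4*v²))
1/(y(-40) + k(-53)) = 1/(-¼/(-40)² + (4 - 53)/(92 - 53)) = 1/(-¼*1/1600 - 49/39) = 1/(-1/6400 + (1/39)*(-49)) = 1/(-1/6400 - 49/39) = 1/(-313639/249600) = -249600/313639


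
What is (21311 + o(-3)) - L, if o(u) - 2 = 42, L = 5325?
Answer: 16030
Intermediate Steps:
o(u) = 44 (o(u) = 2 + 42 = 44)
(21311 + o(-3)) - L = (21311 + 44) - 1*5325 = 21355 - 5325 = 16030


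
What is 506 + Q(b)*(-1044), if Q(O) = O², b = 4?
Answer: -16198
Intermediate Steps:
506 + Q(b)*(-1044) = 506 + 4²*(-1044) = 506 + 16*(-1044) = 506 - 16704 = -16198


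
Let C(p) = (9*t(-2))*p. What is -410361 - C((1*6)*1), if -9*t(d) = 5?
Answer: -410331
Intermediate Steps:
t(d) = -5/9 (t(d) = -⅑*5 = -5/9)
C(p) = -5*p (C(p) = (9*(-5/9))*p = -5*p)
-410361 - C((1*6)*1) = -410361 - (-5)*(1*6)*1 = -410361 - (-5)*6*1 = -410361 - (-5)*6 = -410361 - 1*(-30) = -410361 + 30 = -410331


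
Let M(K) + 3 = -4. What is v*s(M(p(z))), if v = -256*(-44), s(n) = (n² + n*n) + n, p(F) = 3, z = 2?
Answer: 1025024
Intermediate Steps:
M(K) = -7 (M(K) = -3 - 4 = -7)
s(n) = n + 2*n² (s(n) = (n² + n²) + n = 2*n² + n = n + 2*n²)
v = 11264
v*s(M(p(z))) = 11264*(-7*(1 + 2*(-7))) = 11264*(-7*(1 - 14)) = 11264*(-7*(-13)) = 11264*91 = 1025024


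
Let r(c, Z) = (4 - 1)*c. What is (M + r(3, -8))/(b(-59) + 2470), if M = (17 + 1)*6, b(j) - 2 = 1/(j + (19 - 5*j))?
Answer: 29835/630361 ≈ 0.047330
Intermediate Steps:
b(j) = 2 + 1/(19 - 4*j) (b(j) = 2 + 1/(j + (19 - 5*j)) = 2 + 1/(19 - 4*j))
r(c, Z) = 3*c
M = 108 (M = 18*6 = 108)
(M + r(3, -8))/(b(-59) + 2470) = (108 + 3*3)/((-39 + 8*(-59))/(-19 + 4*(-59)) + 2470) = (108 + 9)/((-39 - 472)/(-19 - 236) + 2470) = 117/(-511/(-255) + 2470) = 117/(-1/255*(-511) + 2470) = 117/(511/255 + 2470) = 117/(630361/255) = 117*(255/630361) = 29835/630361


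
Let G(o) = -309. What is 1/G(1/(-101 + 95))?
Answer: -1/309 ≈ -0.0032362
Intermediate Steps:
1/G(1/(-101 + 95)) = 1/(-309) = -1/309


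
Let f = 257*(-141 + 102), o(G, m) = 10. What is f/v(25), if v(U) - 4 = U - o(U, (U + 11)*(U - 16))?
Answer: -10023/19 ≈ -527.53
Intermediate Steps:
v(U) = -6 + U (v(U) = 4 + (U - 1*10) = 4 + (U - 10) = 4 + (-10 + U) = -6 + U)
f = -10023 (f = 257*(-39) = -10023)
f/v(25) = -10023/(-6 + 25) = -10023/19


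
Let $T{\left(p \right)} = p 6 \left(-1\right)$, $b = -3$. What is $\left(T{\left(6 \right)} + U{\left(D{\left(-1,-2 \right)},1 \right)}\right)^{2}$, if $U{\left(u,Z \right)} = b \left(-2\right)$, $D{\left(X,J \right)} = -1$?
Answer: $900$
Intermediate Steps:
$T{\left(p \right)} = - 6 p$ ($T{\left(p \right)} = 6 p \left(-1\right) = - 6 p$)
$U{\left(u,Z \right)} = 6$ ($U{\left(u,Z \right)} = \left(-3\right) \left(-2\right) = 6$)
$\left(T{\left(6 \right)} + U{\left(D{\left(-1,-2 \right)},1 \right)}\right)^{2} = \left(\left(-6\right) 6 + 6\right)^{2} = \left(-36 + 6\right)^{2} = \left(-30\right)^{2} = 900$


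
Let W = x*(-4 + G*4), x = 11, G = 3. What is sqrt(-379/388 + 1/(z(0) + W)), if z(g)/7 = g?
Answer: I*sqrt(17586294)/4268 ≈ 0.98257*I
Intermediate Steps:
z(g) = 7*g
W = 88 (W = 11*(-4 + 3*4) = 11*(-4 + 12) = 11*8 = 88)
sqrt(-379/388 + 1/(z(0) + W)) = sqrt(-379/388 + 1/(7*0 + 88)) = sqrt(-379*1/388 + 1/(0 + 88)) = sqrt(-379/388 + 1/88) = sqrt(-8241/8536) = I*sqrt(17586294)/4268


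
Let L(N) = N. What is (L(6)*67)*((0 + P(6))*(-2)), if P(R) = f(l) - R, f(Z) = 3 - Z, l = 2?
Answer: 4020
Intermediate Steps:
P(R) = 1 - R (P(R) = (3 - 1*2) - R = (3 - 2) - R = 1 - R)
(L(6)*67)*((0 + P(6))*(-2)) = (6*67)*((0 + (1 - 1*6))*(-2)) = 402*((0 + (1 - 6))*(-2)) = 402*((0 - 5)*(-2)) = 402*(-5*(-2)) = 402*10 = 4020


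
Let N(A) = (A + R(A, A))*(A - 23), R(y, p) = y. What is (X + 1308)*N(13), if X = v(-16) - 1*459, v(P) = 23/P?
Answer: -881465/4 ≈ -2.2037e+5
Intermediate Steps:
N(A) = 2*A*(-23 + A) (N(A) = (A + A)*(A - 23) = (2*A)*(-23 + A) = 2*A*(-23 + A))
X = -7367/16 (X = 23/(-16) - 1*459 = 23*(-1/16) - 459 = -23/16 - 459 = -7367/16 ≈ -460.44)
(X + 1308)*N(13) = (-7367/16 + 1308)*(2*13*(-23 + 13)) = 13561*(2*13*(-10))/16 = (13561/16)*(-260) = -881465/4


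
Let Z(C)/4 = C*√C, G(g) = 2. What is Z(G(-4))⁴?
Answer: 16384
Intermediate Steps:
Z(C) = 4*C^(3/2) (Z(C) = 4*(C*√C) = 4*C^(3/2))
Z(G(-4))⁴ = (4*2^(3/2))⁴ = (4*(2*√2))⁴ = (8*√2)⁴ = 16384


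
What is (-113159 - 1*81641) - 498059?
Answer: -692859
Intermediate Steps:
(-113159 - 1*81641) - 498059 = (-113159 - 81641) - 498059 = -194800 - 498059 = -692859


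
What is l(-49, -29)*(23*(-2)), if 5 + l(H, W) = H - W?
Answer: 1150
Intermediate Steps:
l(H, W) = -5 + H - W (l(H, W) = -5 + (H - W) = -5 + H - W)
l(-49, -29)*(23*(-2)) = (-5 - 49 - 1*(-29))*(23*(-2)) = (-5 - 49 + 29)*(-46) = -25*(-46) = 1150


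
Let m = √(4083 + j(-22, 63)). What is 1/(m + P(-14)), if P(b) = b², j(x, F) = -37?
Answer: 14/2455 - 17*√14/34370 ≈ 0.0038520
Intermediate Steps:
m = 17*√14 (m = √(4083 - 37) = √4046 = 17*√14 ≈ 63.608)
1/(m + P(-14)) = 1/(17*√14 + (-14)²) = 1/(17*√14 + 196) = 1/(196 + 17*√14)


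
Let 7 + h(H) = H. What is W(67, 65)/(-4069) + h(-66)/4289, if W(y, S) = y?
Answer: -584400/17451941 ≈ -0.033486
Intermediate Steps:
h(H) = -7 + H
W(67, 65)/(-4069) + h(-66)/4289 = 67/(-4069) + (-7 - 66)/4289 = 67*(-1/4069) - 73*1/4289 = -67/4069 - 73/4289 = -584400/17451941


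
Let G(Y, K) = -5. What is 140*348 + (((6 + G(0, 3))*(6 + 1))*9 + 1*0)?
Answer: 48783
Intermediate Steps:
140*348 + (((6 + G(0, 3))*(6 + 1))*9 + 1*0) = 140*348 + (((6 - 5)*(6 + 1))*9 + 1*0) = 48720 + ((1*7)*9 + 0) = 48720 + (7*9 + 0) = 48720 + (63 + 0) = 48720 + 63 = 48783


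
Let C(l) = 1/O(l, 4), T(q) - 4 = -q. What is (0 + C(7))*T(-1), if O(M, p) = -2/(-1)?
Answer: 5/2 ≈ 2.5000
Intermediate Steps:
T(q) = 4 - q
O(M, p) = 2 (O(M, p) = -2*(-1) = 2)
C(l) = ½ (C(l) = 1/2 = ½)
(0 + C(7))*T(-1) = (0 + ½)*(4 - 1*(-1)) = (4 + 1)/2 = (½)*5 = 5/2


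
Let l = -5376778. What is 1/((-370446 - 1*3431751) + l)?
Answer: -1/9178975 ≈ -1.0894e-7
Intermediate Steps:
1/((-370446 - 1*3431751) + l) = 1/((-370446 - 1*3431751) - 5376778) = 1/((-370446 - 3431751) - 5376778) = 1/(-3802197 - 5376778) = 1/(-9178975) = -1/9178975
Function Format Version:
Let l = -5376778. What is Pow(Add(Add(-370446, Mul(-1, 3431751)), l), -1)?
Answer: Rational(-1, 9178975) ≈ -1.0894e-7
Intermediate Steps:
Pow(Add(Add(-370446, Mul(-1, 3431751)), l), -1) = Pow(Add(Add(-370446, Mul(-1, 3431751)), -5376778), -1) = Pow(Add(Add(-370446, -3431751), -5376778), -1) = Pow(Add(-3802197, -5376778), -1) = Pow(-9178975, -1) = Rational(-1, 9178975)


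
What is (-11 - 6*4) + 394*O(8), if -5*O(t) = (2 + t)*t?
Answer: -6339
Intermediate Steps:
O(t) = -t*(2 + t)/5 (O(t) = -(2 + t)*t/5 = -t*(2 + t)/5)
(-11 - 6*4) + 394*O(8) = (-11 - 6*4) + 394*(-⅕*8*(2 + 8)) = (-11 - 24) + 394*(-⅕*8*10) = -35 + 394*(-16) = -35 - 6304 = -6339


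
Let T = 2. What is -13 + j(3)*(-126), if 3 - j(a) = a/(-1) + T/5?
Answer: -3593/5 ≈ -718.60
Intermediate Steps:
j(a) = 13/5 + a (j(a) = 3 - (a/(-1) + 2/5) = 3 - (a*(-1) + 2*(1/5)) = 3 - (-a + 2/5) = 3 - (2/5 - a) = 3 + (-2/5 + a) = 13/5 + a)
-13 + j(3)*(-126) = -13 + (13/5 + 3)*(-126) = -13 + (28/5)*(-126) = -13 - 3528/5 = -3593/5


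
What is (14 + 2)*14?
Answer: 224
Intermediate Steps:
(14 + 2)*14 = 16*14 = 224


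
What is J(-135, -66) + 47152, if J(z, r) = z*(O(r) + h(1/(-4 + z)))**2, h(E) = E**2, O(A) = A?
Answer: -201921175185143/373301041 ≈ -5.4091e+5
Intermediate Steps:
J(z, r) = z*(r + (-4 + z)**(-2))**2 (J(z, r) = z*(r + (1/(-4 + z))**2)**2 = z*(r + (-4 + z)**(-2))**2)
J(-135, -66) + 47152 = -135*(1 - 66*(-4 - 135)**2)**2/(-4 - 135)**4 + 47152 = -135*(1 - 66*(-139)**2)**2/(-139)**4 + 47152 = -135*(1 - 66*19321)**2*1/373301041 + 47152 = -135*(1 - 1275186)**2*1/373301041 + 47152 = -135*(-1275185)**2*1/373301041 + 47152 = -135*1626096784225*1/373301041 + 47152 = -219523065870375/373301041 + 47152 = -201921175185143/373301041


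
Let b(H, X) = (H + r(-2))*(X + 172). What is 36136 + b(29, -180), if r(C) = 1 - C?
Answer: 35880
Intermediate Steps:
b(H, X) = (3 + H)*(172 + X) (b(H, X) = (H + (1 - 1*(-2)))*(X + 172) = (H + (1 + 2))*(172 + X) = (H + 3)*(172 + X) = (3 + H)*(172 + X))
36136 + b(29, -180) = 36136 + (516 + 3*(-180) + 172*29 + 29*(-180)) = 36136 + (516 - 540 + 4988 - 5220) = 36136 - 256 = 35880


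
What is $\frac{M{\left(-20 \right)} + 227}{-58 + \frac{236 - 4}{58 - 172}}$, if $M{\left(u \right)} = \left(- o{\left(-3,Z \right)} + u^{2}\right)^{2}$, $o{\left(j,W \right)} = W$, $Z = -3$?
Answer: $- \frac{4635126}{1711} \approx -2709.0$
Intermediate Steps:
$M{\left(u \right)} = \left(3 + u^{2}\right)^{2}$ ($M{\left(u \right)} = \left(\left(-1\right) \left(-3\right) + u^{2}\right)^{2} = \left(3 + u^{2}\right)^{2}$)
$\frac{M{\left(-20 \right)} + 227}{-58 + \frac{236 - 4}{58 - 172}} = \frac{\left(3 + \left(-20\right)^{2}\right)^{2} + 227}{-58 + \frac{236 - 4}{58 - 172}} = \frac{\left(3 + 400\right)^{2} + 227}{-58 + \frac{232}{-114}} = \frac{403^{2} + 227}{-58 + 232 \left(- \frac{1}{114}\right)} = \frac{162409 + 227}{-58 - \frac{116}{57}} = \frac{162636}{- \frac{3422}{57}} = 162636 \left(- \frac{57}{3422}\right) = - \frac{4635126}{1711}$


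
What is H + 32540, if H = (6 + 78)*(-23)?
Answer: 30608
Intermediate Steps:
H = -1932 (H = 84*(-23) = -1932)
H + 32540 = -1932 + 32540 = 30608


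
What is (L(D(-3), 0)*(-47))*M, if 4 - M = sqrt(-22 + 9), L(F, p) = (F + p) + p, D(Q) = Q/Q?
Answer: -188 + 47*I*sqrt(13) ≈ -188.0 + 169.46*I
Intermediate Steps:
D(Q) = 1
L(F, p) = F + 2*p
M = 4 - I*sqrt(13) (M = 4 - sqrt(-22 + 9) = 4 - sqrt(-13) = 4 - I*sqrt(13) ≈ 4.0 - 3.6056*I)
(L(D(-3), 0)*(-47))*M = ((1 + 2*0)*(-47))*(4 - I*sqrt(13)) = ((1 + 0)*(-47))*(4 - I*sqrt(13)) = (1*(-47))*(4 - I*sqrt(13)) = -47*(4 - I*sqrt(13)) = -188 + 47*I*sqrt(13)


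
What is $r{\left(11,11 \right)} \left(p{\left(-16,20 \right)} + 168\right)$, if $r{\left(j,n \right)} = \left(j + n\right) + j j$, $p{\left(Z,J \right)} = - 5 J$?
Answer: $9724$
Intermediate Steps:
$r{\left(j,n \right)} = j + n + j^{2}$ ($r{\left(j,n \right)} = \left(j + n\right) + j^{2} = j + n + j^{2}$)
$r{\left(11,11 \right)} \left(p{\left(-16,20 \right)} + 168\right) = \left(11 + 11 + 11^{2}\right) \left(\left(-5\right) 20 + 168\right) = \left(11 + 11 + 121\right) \left(-100 + 168\right) = 143 \cdot 68 = 9724$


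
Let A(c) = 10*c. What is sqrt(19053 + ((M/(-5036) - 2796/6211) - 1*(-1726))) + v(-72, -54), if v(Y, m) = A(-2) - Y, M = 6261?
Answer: 52 + sqrt(5081872422688266493)/15639298 ≈ 196.14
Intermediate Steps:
v(Y, m) = -20 - Y (v(Y, m) = 10*(-2) - Y = -20 - Y)
sqrt(19053 + ((M/(-5036) - 2796/6211) - 1*(-1726))) + v(-72, -54) = sqrt(19053 + ((6261/(-5036) - 2796/6211) - 1*(-1726))) + (-20 - 1*(-72)) = sqrt(19053 + ((6261*(-1/5036) - 2796*1/6211) + 1726)) + (-20 + 72) = sqrt(19053 + ((-6261/5036 - 2796/6211) + 1726)) + 52 = sqrt(19053 + (-52967727/31278596 + 1726)) + 52 = sqrt(19053 + 53933888969/31278596) + 52 = sqrt(649884978557/31278596) + 52 = sqrt(5081872422688266493)/15639298 + 52 = 52 + sqrt(5081872422688266493)/15639298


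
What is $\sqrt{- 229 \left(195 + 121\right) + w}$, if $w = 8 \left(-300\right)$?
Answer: $2 i \sqrt{18691} \approx 273.43 i$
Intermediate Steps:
$w = -2400$
$\sqrt{- 229 \left(195 + 121\right) + w} = \sqrt{- 229 \left(195 + 121\right) - 2400} = \sqrt{\left(-229\right) 316 - 2400} = \sqrt{-72364 - 2400} = \sqrt{-74764} = 2 i \sqrt{18691}$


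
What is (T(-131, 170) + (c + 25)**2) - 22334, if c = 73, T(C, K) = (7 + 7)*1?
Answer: -12716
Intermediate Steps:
T(C, K) = 14 (T(C, K) = 14*1 = 14)
(T(-131, 170) + (c + 25)**2) - 22334 = (14 + (73 + 25)**2) - 22334 = (14 + 98**2) - 22334 = (14 + 9604) - 22334 = 9618 - 22334 = -12716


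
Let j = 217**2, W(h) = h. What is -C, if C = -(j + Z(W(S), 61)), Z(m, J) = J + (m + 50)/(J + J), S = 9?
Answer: 5752359/122 ≈ 47151.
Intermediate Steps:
Z(m, J) = J + (50 + m)/(2*J) (Z(m, J) = J + (50 + m)/((2*J)) = J + (50 + m)*(1/(2*J)) = J + (50 + m)/(2*J))
j = 47089
C = -5752359/122 (C = -(47089 + (25 + 61**2 + (1/2)*9)/61) = -(47089 + (25 + 3721 + 9/2)/61) = -(47089 + (1/61)*(7501/2)) = -(47089 + 7501/122) = -1*5752359/122 = -5752359/122 ≈ -47151.)
-C = -1*(-5752359/122) = 5752359/122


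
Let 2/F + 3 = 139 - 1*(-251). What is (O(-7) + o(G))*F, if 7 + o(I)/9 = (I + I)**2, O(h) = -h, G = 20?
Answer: 28688/387 ≈ 74.129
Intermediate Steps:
o(I) = -63 + 36*I**2 (o(I) = -63 + 9*(I + I)**2 = -63 + 9*(2*I)**2 = -63 + 9*(4*I**2) = -63 + 36*I**2)
F = 2/387 (F = 2/(-3 + (139 - 1*(-251))) = 2/(-3 + (139 + 251)) = 2/(-3 + 390) = 2/387 ≈ 0.0051680)
(O(-7) + o(G))*F = (-1*(-7) + (-63 + 36*20**2))*(2/387) = (7 + (-63 + 36*400))*(2/387) = (7 + (-63 + 14400))*(2/387) = (7 + 14337)*(2/387) = 14344*(2/387) = 28688/387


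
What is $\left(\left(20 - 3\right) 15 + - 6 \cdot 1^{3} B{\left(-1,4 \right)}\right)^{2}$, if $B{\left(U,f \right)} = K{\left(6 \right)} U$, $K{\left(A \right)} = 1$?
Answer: $68121$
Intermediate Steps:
$B{\left(U,f \right)} = U$ ($B{\left(U,f \right)} = 1 U = U$)
$\left(\left(20 - 3\right) 15 + - 6 \cdot 1^{3} B{\left(-1,4 \right)}\right)^{2} = \left(\left(20 - 3\right) 15 + - 6 \cdot 1^{3} \left(-1\right)\right)^{2} = \left(17 \cdot 15 + \left(-6\right) 1 \left(-1\right)\right)^{2} = \left(255 - -6\right)^{2} = \left(255 + 6\right)^{2} = 261^{2} = 68121$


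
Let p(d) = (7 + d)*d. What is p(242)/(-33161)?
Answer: -60258/33161 ≈ -1.8171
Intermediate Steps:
p(d) = d*(7 + d)
p(242)/(-33161) = (242*(7 + 242))/(-33161) = (242*249)*(-1/33161) = 60258*(-1/33161) = -60258/33161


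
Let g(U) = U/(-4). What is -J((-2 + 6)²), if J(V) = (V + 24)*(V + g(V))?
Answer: -480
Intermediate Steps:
g(U) = -U/4 (g(U) = U*(-¼) = -U/4)
J(V) = 3*V*(24 + V)/4 (J(V) = (V + 24)*(V - V/4) = (24 + V)*(3*V/4) = 3*V*(24 + V)/4)
-J((-2 + 6)²) = -3*(-2 + 6)²*(24 + (-2 + 6)²)/4 = -3*4²*(24 + 4²)/4 = -3*16*(24 + 16)/4 = -3*16*40/4 = -1*480 = -480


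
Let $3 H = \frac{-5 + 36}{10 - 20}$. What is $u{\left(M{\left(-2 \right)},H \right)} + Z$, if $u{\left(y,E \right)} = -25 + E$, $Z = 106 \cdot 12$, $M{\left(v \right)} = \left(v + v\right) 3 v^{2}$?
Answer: $\frac{37379}{30} \approx 1246.0$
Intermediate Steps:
$H = - \frac{31}{30}$ ($H = \frac{\left(-5 + 36\right) \frac{1}{10 - 20}}{3} = \frac{31 \frac{1}{-10}}{3} = \frac{31 \left(- \frac{1}{10}\right)}{3} = \frac{1}{3} \left(- \frac{31}{10}\right) = - \frac{31}{30} \approx -1.0333$)
$M{\left(v \right)} = 6 v^{3}$ ($M{\left(v \right)} = 2 v 3 v^{2} = 6 v v^{2} = 6 v^{3}$)
$Z = 1272$
$u{\left(M{\left(-2 \right)},H \right)} + Z = \left(-25 - \frac{31}{30}\right) + 1272 = - \frac{781}{30} + 1272 = \frac{37379}{30}$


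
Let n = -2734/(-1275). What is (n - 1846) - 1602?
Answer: -4393466/1275 ≈ -3445.9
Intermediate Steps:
n = 2734/1275 (n = -2734*(-1/1275) = 2734/1275 ≈ 2.1443)
(n - 1846) - 1602 = (2734/1275 - 1846) - 1602 = -2350916/1275 - 1602 = -4393466/1275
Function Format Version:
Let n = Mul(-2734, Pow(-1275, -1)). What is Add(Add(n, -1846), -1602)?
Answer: Rational(-4393466, 1275) ≈ -3445.9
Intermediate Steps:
n = Rational(2734, 1275) (n = Mul(-2734, Rational(-1, 1275)) = Rational(2734, 1275) ≈ 2.1443)
Add(Add(n, -1846), -1602) = Add(Add(Rational(2734, 1275), -1846), -1602) = Add(Rational(-2350916, 1275), -1602) = Rational(-4393466, 1275)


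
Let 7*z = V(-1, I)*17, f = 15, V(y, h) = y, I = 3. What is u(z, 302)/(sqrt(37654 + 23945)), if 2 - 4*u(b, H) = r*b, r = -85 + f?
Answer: -14*sqrt(61599)/20533 ≈ -0.16922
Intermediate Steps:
z = -17/7 (z = (-1*17)/7 = (1/7)*(-17) = -17/7 ≈ -2.4286)
r = -70 (r = -85 + 15 = -70)
u(b, H) = 1/2 + 35*b/2 (u(b, H) = 1/2 - (-35)*b/2 = 1/2 + 35*b/2)
u(z, 302)/(sqrt(37654 + 23945)) = (1/2 + (35/2)*(-17/7))/(sqrt(37654 + 23945)) = (1/2 - 85/2)/(sqrt(61599)) = -14*sqrt(61599)/20533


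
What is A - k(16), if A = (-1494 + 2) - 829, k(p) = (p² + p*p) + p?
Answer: -2849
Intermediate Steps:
k(p) = p + 2*p² (k(p) = (p² + p²) + p = 2*p² + p = p + 2*p²)
A = -2321 (A = -1492 - 829 = -2321)
A - k(16) = -2321 - 16*(1 + 2*16) = -2321 - 16*(1 + 32) = -2321 - 16*33 = -2321 - 1*528 = -2321 - 528 = -2849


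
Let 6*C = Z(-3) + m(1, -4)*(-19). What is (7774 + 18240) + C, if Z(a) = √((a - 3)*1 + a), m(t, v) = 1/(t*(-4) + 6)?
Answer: 312149/12 + I/2 ≈ 26012.0 + 0.5*I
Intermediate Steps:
m(t, v) = 1/(6 - 4*t) (m(t, v) = 1/(-4*t + 6) = 1/(6 - 4*t))
Z(a) = √(-3 + 2*a) (Z(a) = √((-3 + a)*1 + a) = √((-3 + a) + a) = √(-3 + 2*a))
C = -19/12 + I/2 (C = (√(-3 + 2*(-3)) - 1/(-6 + 4*1)*(-19))/6 = (√(-3 - 6) - 1/(-6 + 4)*(-19))/6 = (√(-9) - 1/(-2)*(-19))/6 = (3*I - 1*(-½)*(-19))/6 = (3*I + (½)*(-19))/6 = (3*I - 19/2)/6 = (-19/2 + 3*I)/6 = -19/12 + I/2 ≈ -1.5833 + 0.5*I)
(7774 + 18240) + C = (7774 + 18240) + (-19/12 + I/2) = 26014 + (-19/12 + I/2) = 312149/12 + I/2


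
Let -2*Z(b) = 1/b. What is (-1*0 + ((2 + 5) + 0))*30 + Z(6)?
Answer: 2519/12 ≈ 209.92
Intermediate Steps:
Z(b) = -1/(2*b)
(-1*0 + ((2 + 5) + 0))*30 + Z(6) = (-1*0 + ((2 + 5) + 0))*30 - ½/6 = (0 + (7 + 0))*30 - ½*⅙ = (0 + 7)*30 - 1/12 = 7*30 - 1/12 = 210 - 1/12 = 2519/12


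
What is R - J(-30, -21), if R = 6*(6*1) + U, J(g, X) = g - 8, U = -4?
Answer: 70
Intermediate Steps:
J(g, X) = -8 + g
R = 32 (R = 6*(6*1) - 4 = 6*6 - 4 = 36 - 4 = 32)
R - J(-30, -21) = 32 - (-8 - 30) = 32 - 1*(-38) = 32 + 38 = 70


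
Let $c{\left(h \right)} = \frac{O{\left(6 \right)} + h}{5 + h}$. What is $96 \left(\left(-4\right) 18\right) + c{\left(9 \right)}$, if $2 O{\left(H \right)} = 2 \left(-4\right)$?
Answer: $- \frac{96763}{14} \approx -6911.6$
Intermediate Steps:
$O{\left(H \right)} = -4$ ($O{\left(H \right)} = \frac{2 \left(-4\right)}{2} = \frac{1}{2} \left(-8\right) = -4$)
$c{\left(h \right)} = \frac{-4 + h}{5 + h}$
$96 \left(\left(-4\right) 18\right) + c{\left(9 \right)} = 96 \left(\left(-4\right) 18\right) + \frac{-4 + 9}{5 + 9} = 96 \left(-72\right) + \frac{1}{14} \cdot 5 = -6912 + \frac{1}{14} \cdot 5 = -6912 + \frac{5}{14} = - \frac{96763}{14}$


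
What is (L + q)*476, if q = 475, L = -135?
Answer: 161840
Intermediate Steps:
(L + q)*476 = (-135 + 475)*476 = 340*476 = 161840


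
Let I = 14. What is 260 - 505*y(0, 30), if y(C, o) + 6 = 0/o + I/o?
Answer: 9163/3 ≈ 3054.3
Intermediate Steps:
y(C, o) = -6 + 14/o (y(C, o) = -6 + (0/o + 14/o) = -6 + (0 + 14/o) = -6 + 14/o)
260 - 505*y(0, 30) = 260 - 505*(-6 + 14/30) = 260 - 505*(-6 + 14*(1/30)) = 260 - 505*(-6 + 7/15) = 260 - 505*(-83/15) = 260 + 8383/3 = 9163/3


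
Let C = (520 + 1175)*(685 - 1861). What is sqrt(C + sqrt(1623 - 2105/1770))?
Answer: sqrt(-249794889120 + 354*sqrt(203238834))/354 ≈ 1411.8*I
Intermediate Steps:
C = -1993320 (C = 1695*(-1176) = -1993320)
sqrt(C + sqrt(1623 - 2105/1770)) = sqrt(-1993320 + sqrt(1623 - 2105/1770)) = sqrt(-1993320 + sqrt(1623 - 2105*1/1770)) = sqrt(-1993320 + sqrt(1623 - 421/354)) = sqrt(-1993320 + sqrt(574121/354)) = sqrt(-1993320 + sqrt(203238834)/354)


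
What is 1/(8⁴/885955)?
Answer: 885955/4096 ≈ 216.30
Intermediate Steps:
1/(8⁴/885955) = 1/(4096*(1/885955)) = 1/(4096/885955) = 885955/4096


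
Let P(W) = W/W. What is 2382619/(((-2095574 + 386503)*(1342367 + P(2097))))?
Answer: -2382619/2294202220128 ≈ -1.0385e-6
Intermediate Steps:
P(W) = 1
2382619/(((-2095574 + 386503)*(1342367 + P(2097)))) = 2382619/(((-2095574 + 386503)*(1342367 + 1))) = 2382619/((-1709071*1342368)) = 2382619/(-2294202220128) = 2382619*(-1/2294202220128) = -2382619/2294202220128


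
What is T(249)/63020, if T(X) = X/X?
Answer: 1/63020 ≈ 1.5868e-5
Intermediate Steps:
T(X) = 1
T(249)/63020 = 1/63020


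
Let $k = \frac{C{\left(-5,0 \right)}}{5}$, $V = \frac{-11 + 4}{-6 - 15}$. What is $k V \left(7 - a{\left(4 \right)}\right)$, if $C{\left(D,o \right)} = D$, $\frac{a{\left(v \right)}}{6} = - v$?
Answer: $- \frac{31}{3} \approx -10.333$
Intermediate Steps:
$a{\left(v \right)} = - 6 v$ ($a{\left(v \right)} = 6 \left(- v\right) = - 6 v$)
$V = \frac{1}{3}$ ($V = - \frac{7}{-21} = \left(-7\right) \left(- \frac{1}{21}\right) = \frac{1}{3} \approx 0.33333$)
$k = -1$ ($k = - \frac{5}{5} = \left(-5\right) \frac{1}{5} = -1$)
$k V \left(7 - a{\left(4 \right)}\right) = \left(-1\right) \frac{1}{3} \left(7 - \left(-6\right) 4\right) = - \frac{7 - -24}{3} = - \frac{7 + 24}{3} = \left(- \frac{1}{3}\right) 31 = - \frac{31}{3}$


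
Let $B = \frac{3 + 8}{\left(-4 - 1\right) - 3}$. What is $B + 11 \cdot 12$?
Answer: $\frac{1045}{8} \approx 130.63$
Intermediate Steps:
$B = - \frac{11}{8}$ ($B = \frac{11}{\left(-4 - 1\right) - 3} = \frac{11}{-5 - 3} = \frac{11}{-8} = 11 \left(- \frac{1}{8}\right) = - \frac{11}{8} \approx -1.375$)
$B + 11 \cdot 12 = - \frac{11}{8} + 11 \cdot 12 = - \frac{11}{8} + 132 = \frac{1045}{8}$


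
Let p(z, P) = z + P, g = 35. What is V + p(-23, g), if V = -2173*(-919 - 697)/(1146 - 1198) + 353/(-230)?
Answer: -201883869/2990 ≈ -67520.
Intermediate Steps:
p(z, P) = P + z
V = -201919749/2990 (V = -2173/((-52/(-1616))) + 353*(-1/230) = -2173/((-52*(-1/1616))) - 353/230 = -2173/13/404 - 353/230 = -2173*404/13 - 353/230 = -877892/13 - 353/230 = -201919749/2990 ≈ -67532.)
V + p(-23, g) = -201919749/2990 + (35 - 23) = -201919749/2990 + 12 = -201883869/2990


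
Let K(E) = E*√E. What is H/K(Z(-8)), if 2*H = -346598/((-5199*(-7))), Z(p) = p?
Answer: -24757*I*√2/166368 ≈ -0.21045*I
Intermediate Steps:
K(E) = E^(3/2)
H = -24757/5199 (H = (-346598/((-5199*(-7))))/2 = (-346598/36393)/2 = (-346598*1/36393)/2 = (½)*(-49514/5199) = -24757/5199 ≈ -4.7619)
H/K(Z(-8)) = -24757*I*√2/32/5199 = -24757*I*√2/166368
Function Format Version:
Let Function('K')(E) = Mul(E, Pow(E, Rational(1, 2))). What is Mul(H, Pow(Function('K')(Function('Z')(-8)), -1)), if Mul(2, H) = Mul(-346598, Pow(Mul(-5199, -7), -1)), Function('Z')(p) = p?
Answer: Mul(Rational(-24757, 166368), I, Pow(2, Rational(1, 2))) ≈ Mul(-0.21045, I)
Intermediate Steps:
Function('K')(E) = Pow(E, Rational(3, 2))
H = Rational(-24757, 5199) (H = Mul(Rational(1, 2), Mul(-346598, Pow(Mul(-5199, -7), -1))) = Mul(Rational(1, 2), Mul(-346598, Pow(36393, -1))) = Mul(Rational(1, 2), Mul(-346598, Rational(1, 36393))) = Mul(Rational(1, 2), Rational(-49514, 5199)) = Rational(-24757, 5199) ≈ -4.7619)
Mul(H, Pow(Function('K')(Function('Z')(-8)), -1)) = Mul(Rational(-24757, 5199), Pow(Pow(-8, Rational(3, 2)), -1)) = Mul(Rational(-24757, 5199), Pow(Mul(-16, I, Pow(2, Rational(1, 2))), -1)) = Mul(Rational(-24757, 5199), Mul(Rational(1, 32), I, Pow(2, Rational(1, 2)))) = Mul(Rational(-24757, 166368), I, Pow(2, Rational(1, 2)))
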